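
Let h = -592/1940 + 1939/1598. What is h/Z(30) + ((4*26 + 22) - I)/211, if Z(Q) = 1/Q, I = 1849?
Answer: 312037994/16353133 ≈ 19.081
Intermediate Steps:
h = 703911/775030 (h = -592*1/1940 + 1939*(1/1598) = -148/485 + 1939/1598 = 703911/775030 ≈ 0.90824)
h/Z(30) + ((4*26 + 22) - I)/211 = 703911/(775030*(1/30)) + ((4*26 + 22) - 1*1849)/211 = 703911/(775030*(1/30)) + ((104 + 22) - 1849)*(1/211) = (703911/775030)*30 + (126 - 1849)*(1/211) = 2111733/77503 - 1723*1/211 = 2111733/77503 - 1723/211 = 312037994/16353133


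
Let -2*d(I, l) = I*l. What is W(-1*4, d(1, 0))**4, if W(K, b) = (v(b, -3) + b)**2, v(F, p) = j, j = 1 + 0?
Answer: 1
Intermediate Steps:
j = 1
v(F, p) = 1
d(I, l) = -I*l/2
W(K, b) = (1 + b)**2
W(-1*4, d(1, 0))**4 = ((1 - 1/2*1*0)**2)**4 = ((1 + 0)**2)**4 = (1**2)**4 = 1**4 = 1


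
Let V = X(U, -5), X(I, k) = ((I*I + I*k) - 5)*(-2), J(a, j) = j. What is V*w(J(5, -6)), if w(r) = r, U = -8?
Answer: 1188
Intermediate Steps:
X(I, k) = 10 - 2*I² - 2*I*k (X(I, k) = ((I² + I*k) - 5)*(-2) = (-5 + I² + I*k)*(-2) = 10 - 2*I² - 2*I*k)
V = -198 (V = 10 - 2*(-8)² - 2*(-8)*(-5) = 10 - 2*64 - 80 = 10 - 128 - 80 = -198)
V*w(J(5, -6)) = -198*(-6) = 1188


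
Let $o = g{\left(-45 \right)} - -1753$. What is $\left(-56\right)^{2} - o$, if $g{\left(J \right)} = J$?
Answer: $1428$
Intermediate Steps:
$o = 1708$ ($o = -45 - -1753 = -45 + 1753 = 1708$)
$\left(-56\right)^{2} - o = \left(-56\right)^{2} - 1708 = 3136 - 1708 = 1428$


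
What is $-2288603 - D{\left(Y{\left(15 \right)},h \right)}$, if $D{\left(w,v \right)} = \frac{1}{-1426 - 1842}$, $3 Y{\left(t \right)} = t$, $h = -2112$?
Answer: $- \frac{7479154603}{3268} \approx -2.2886 \cdot 10^{6}$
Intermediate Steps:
$Y{\left(t \right)} = \frac{t}{3}$
$D{\left(w,v \right)} = - \frac{1}{3268}$ ($D{\left(w,v \right)} = \frac{1}{-3268} = - \frac{1}{3268}$)
$-2288603 - D{\left(Y{\left(15 \right)},h \right)} = -2288603 - - \frac{1}{3268} = -2288603 + \frac{1}{3268} = - \frac{7479154603}{3268}$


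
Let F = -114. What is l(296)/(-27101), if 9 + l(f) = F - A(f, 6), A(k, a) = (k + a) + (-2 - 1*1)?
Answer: 422/27101 ≈ 0.015571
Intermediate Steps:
A(k, a) = -3 + a + k (A(k, a) = (a + k) + (-2 - 1) = (a + k) - 3 = -3 + a + k)
l(f) = -126 - f (l(f) = -9 + (-114 - (-3 + 6 + f)) = -9 + (-114 - (3 + f)) = -9 + (-114 + (-3 - f)) = -9 + (-117 - f) = -126 - f)
l(296)/(-27101) = (-126 - 1*296)/(-27101) = (-126 - 296)*(-1/27101) = -422*(-1/27101) = 422/27101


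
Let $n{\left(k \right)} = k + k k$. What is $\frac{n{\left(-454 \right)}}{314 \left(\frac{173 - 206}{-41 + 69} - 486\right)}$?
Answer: $- \frac{959756}{713879} \approx -1.3444$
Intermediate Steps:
$n{\left(k \right)} = k + k^{2}$
$\frac{n{\left(-454 \right)}}{314 \left(\frac{173 - 206}{-41 + 69} - 486\right)} = \frac{\left(-454\right) \left(1 - 454\right)}{314 \left(\frac{173 - 206}{-41 + 69} - 486\right)} = \frac{\left(-454\right) \left(-453\right)}{314 \left(- \frac{33}{28} - 486\right)} = \frac{205662}{314 \left(\left(-33\right) \frac{1}{28} - 486\right)} = \frac{205662}{314 \left(- \frac{33}{28} - 486\right)} = \frac{205662}{314 \left(- \frac{13641}{28}\right)} = \frac{205662}{- \frac{2141637}{14}} = 205662 \left(- \frac{14}{2141637}\right) = - \frac{959756}{713879}$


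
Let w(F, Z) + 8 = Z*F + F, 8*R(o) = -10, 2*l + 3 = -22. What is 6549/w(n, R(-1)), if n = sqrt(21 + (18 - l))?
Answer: -1676544/1945 + 26196*sqrt(206)/1945 ≈ -668.67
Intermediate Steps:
l = -25/2 (l = -3/2 + (1/2)*(-22) = -3/2 - 11 = -25/2 ≈ -12.500)
R(o) = -5/4 (R(o) = (1/8)*(-10) = -5/4)
n = sqrt(206)/2 (n = sqrt(21 + (18 - 1*(-25/2))) = sqrt(21 + (18 + 25/2)) = sqrt(21 + 61/2) = sqrt(103/2) = sqrt(206)/2 ≈ 7.1764)
w(F, Z) = -8 + F + F*Z (w(F, Z) = -8 + (Z*F + F) = -8 + (F*Z + F) = -8 + (F + F*Z) = -8 + F + F*Z)
6549/w(n, R(-1)) = 6549/(-8 + sqrt(206)/2 + (sqrt(206)/2)*(-5/4)) = 6549/(-8 + sqrt(206)/2 - 5*sqrt(206)/8) = 6549/(-8 - sqrt(206)/8)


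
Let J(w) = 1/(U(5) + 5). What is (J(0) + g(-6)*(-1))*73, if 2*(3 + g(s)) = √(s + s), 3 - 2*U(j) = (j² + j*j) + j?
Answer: 4526/21 - 73*I*√3 ≈ 215.52 - 126.44*I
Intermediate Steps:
U(j) = 3/2 - j² - j/2 (U(j) = 3/2 - ((j² + j*j) + j)/2 = 3/2 - ((j² + j²) + j)/2 = 3/2 - (2*j² + j)/2 = 3/2 - (j + 2*j²)/2 = 3/2 + (-j² - j/2) = 3/2 - j² - j/2)
g(s) = -3 + √2*√s/2 (g(s) = -3 + √(s + s)/2 = -3 + √(2*s)/2 = -3 + (√2*√s)/2 = -3 + √2*√s/2)
J(w) = -1/21 (J(w) = 1/((3/2 - 1*5² - ½*5) + 5) = 1/((3/2 - 1*25 - 5/2) + 5) = 1/((3/2 - 25 - 5/2) + 5) = 1/(-26 + 5) = 1/(-21) = -1/21)
(J(0) + g(-6)*(-1))*73 = (-1/21 + (-3 + √2*√(-6)/2)*(-1))*73 = (-1/21 + (-3 + √2*(I*√6)/2)*(-1))*73 = (-1/21 + (-3 + I*√3)*(-1))*73 = (-1/21 + (3 - I*√3))*73 = (62/21 - I*√3)*73 = 4526/21 - 73*I*√3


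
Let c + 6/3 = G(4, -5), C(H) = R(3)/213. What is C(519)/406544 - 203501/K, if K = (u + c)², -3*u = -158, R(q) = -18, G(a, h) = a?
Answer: -3304113674937/48521432944 ≈ -68.096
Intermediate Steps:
u = 158/3 (u = -⅓*(-158) = 158/3 ≈ 52.667)
C(H) = -6/71 (C(H) = -18/213 = -18*1/213 = -6/71)
c = 2 (c = -2 + 4 = 2)
K = 26896/9 (K = (158/3 + 2)² = (164/3)² = 26896/9 ≈ 2988.4)
C(519)/406544 - 203501/K = -6/71/406544 - 203501/26896/9 = -6/71*1/406544 - 203501*9/26896 = -3/14432312 - 1831509/26896 = -3304113674937/48521432944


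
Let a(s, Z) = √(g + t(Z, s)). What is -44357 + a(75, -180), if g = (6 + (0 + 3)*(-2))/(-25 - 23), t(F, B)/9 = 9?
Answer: -44348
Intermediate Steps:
t(F, B) = 81 (t(F, B) = 9*9 = 81)
g = 0 (g = (6 + 3*(-2))/(-48) = (6 - 6)*(-1/48) = 0*(-1/48) = 0)
a(s, Z) = 9 (a(s, Z) = √(0 + 81) = √81 = 9)
-44357 + a(75, -180) = -44357 + 9 = -44348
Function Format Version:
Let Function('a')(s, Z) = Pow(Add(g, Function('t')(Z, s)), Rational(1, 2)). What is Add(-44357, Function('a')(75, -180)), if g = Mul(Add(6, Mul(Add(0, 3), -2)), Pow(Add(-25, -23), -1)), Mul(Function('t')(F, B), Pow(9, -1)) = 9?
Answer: -44348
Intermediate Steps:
Function('t')(F, B) = 81 (Function('t')(F, B) = Mul(9, 9) = 81)
g = 0 (g = Mul(Add(6, Mul(3, -2)), Pow(-48, -1)) = Mul(Add(6, -6), Rational(-1, 48)) = Mul(0, Rational(-1, 48)) = 0)
Function('a')(s, Z) = 9 (Function('a')(s, Z) = Pow(Add(0, 81), Rational(1, 2)) = Pow(81, Rational(1, 2)) = 9)
Add(-44357, Function('a')(75, -180)) = Add(-44357, 9) = -44348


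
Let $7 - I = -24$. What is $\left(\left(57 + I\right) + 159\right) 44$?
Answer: $10868$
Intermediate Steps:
$I = 31$ ($I = 7 - -24 = 7 + 24 = 31$)
$\left(\left(57 + I\right) + 159\right) 44 = \left(\left(57 + 31\right) + 159\right) 44 = \left(88 + 159\right) 44 = 247 \cdot 44 = 10868$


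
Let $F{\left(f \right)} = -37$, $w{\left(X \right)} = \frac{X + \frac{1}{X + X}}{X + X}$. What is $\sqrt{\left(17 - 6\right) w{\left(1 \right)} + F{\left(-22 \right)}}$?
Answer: $\frac{i \sqrt{115}}{2} \approx 5.3619 i$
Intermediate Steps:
$w{\left(X \right)} = \frac{X + \frac{1}{2 X}}{2 X}$
$\sqrt{\left(17 - 6\right) w{\left(1 \right)} + F{\left(-22 \right)}} = \sqrt{\left(17 - 6\right) \left(\frac{1}{2} + \frac{1}{4 \cdot 1}\right) - 37} = \sqrt{11 \left(\frac{1}{2} + \frac{1}{4} \cdot 1\right) - 37} = \sqrt{11 \left(\frac{1}{2} + \frac{1}{4}\right) - 37} = \sqrt{11 \cdot \frac{3}{4} - 37} = \sqrt{\frac{33}{4} - 37} = \sqrt{- \frac{115}{4}} = \frac{i \sqrt{115}}{2}$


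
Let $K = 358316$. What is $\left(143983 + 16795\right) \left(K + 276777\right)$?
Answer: $102108982354$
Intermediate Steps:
$\left(143983 + 16795\right) \left(K + 276777\right) = \left(143983 + 16795\right) \left(358316 + 276777\right) = 160778 \cdot 635093 = 102108982354$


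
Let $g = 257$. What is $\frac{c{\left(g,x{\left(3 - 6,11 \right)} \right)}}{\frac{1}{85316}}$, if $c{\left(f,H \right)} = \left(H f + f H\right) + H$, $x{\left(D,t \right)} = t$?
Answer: $483315140$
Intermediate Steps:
$c{\left(f,H \right)} = H + 2 H f$ ($c{\left(f,H \right)} = \left(H f + H f\right) + H = 2 H f + H = H + 2 H f$)
$\frac{c{\left(g,x{\left(3 - 6,11 \right)} \right)}}{\frac{1}{85316}} = \frac{11 \left(1 + 2 \cdot 257\right)}{\frac{1}{85316}} = 11 \left(1 + 514\right) \frac{1}{\frac{1}{85316}} = 11 \cdot 515 \cdot 85316 = 5665 \cdot 85316 = 483315140$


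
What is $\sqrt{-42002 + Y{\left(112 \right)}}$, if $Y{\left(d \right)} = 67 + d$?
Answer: $3 i \sqrt{4647} \approx 204.51 i$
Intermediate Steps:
$\sqrt{-42002 + Y{\left(112 \right)}} = \sqrt{-42002 + \left(67 + 112\right)} = \sqrt{-42002 + 179} = \sqrt{-41823} = 3 i \sqrt{4647}$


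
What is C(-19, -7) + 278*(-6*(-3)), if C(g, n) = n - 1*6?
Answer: 4991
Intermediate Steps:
C(g, n) = -6 + n (C(g, n) = n - 6 = -6 + n)
C(-19, -7) + 278*(-6*(-3)) = (-6 - 7) + 278*(-6*(-3)) = -13 + 278*18 = -13 + 5004 = 4991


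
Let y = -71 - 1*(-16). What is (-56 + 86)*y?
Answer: -1650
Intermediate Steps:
y = -55 (y = -71 + 16 = -55)
(-56 + 86)*y = (-56 + 86)*(-55) = 30*(-55) = -1650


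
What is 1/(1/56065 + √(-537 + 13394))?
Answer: -56065/40413205280824 + 3143284225*√12857/40413205280824 ≈ 0.0088192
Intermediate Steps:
1/(1/56065 + √(-537 + 13394)) = 1/(1/56065 + √12857)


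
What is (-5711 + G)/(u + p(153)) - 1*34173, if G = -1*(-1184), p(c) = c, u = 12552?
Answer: -144724164/4235 ≈ -34173.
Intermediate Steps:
G = 1184
(-5711 + G)/(u + p(153)) - 1*34173 = (-5711 + 1184)/(12552 + 153) - 1*34173 = -4527/12705 - 34173 = -4527*1/12705 - 34173 = -1509/4235 - 34173 = -144724164/4235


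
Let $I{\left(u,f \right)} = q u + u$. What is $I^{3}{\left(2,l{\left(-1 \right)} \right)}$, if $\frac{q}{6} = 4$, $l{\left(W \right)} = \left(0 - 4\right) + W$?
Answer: $125000$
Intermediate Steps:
$l{\left(W \right)} = -4 + W$
$q = 24$ ($q = 6 \cdot 4 = 24$)
$I{\left(u,f \right)} = 25 u$ ($I{\left(u,f \right)} = 24 u + u = 25 u$)
$I^{3}{\left(2,l{\left(-1 \right)} \right)} = \left(25 \cdot 2\right)^{3} = 50^{3} = 125000$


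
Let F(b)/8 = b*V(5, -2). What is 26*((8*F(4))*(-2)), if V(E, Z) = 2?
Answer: -26624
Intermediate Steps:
F(b) = 16*b (F(b) = 8*(b*2) = 8*(2*b) = 16*b)
26*((8*F(4))*(-2)) = 26*((8*(16*4))*(-2)) = 26*((8*64)*(-2)) = 26*(512*(-2)) = 26*(-1024) = -26624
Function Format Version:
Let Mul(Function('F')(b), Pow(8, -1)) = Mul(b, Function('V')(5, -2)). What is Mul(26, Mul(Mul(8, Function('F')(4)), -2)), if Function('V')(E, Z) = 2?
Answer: -26624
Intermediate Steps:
Function('F')(b) = Mul(16, b) (Function('F')(b) = Mul(8, Mul(b, 2)) = Mul(8, Mul(2, b)) = Mul(16, b))
Mul(26, Mul(Mul(8, Function('F')(4)), -2)) = Mul(26, Mul(Mul(8, Mul(16, 4)), -2)) = Mul(26, Mul(Mul(8, 64), -2)) = Mul(26, Mul(512, -2)) = Mul(26, -1024) = -26624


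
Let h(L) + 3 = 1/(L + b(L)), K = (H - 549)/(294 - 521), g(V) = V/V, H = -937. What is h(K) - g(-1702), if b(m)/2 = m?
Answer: -17605/4458 ≈ -3.9491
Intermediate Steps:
b(m) = 2*m
g(V) = 1
K = 1486/227 (K = (-937 - 549)/(294 - 521) = -1486/(-227) = -1486*(-1/227) = 1486/227 ≈ 6.5463)
h(L) = -3 + 1/(3*L) (h(L) = -3 + 1/(L + 2*L) = -3 + 1/(3*L))
h(K) - g(-1702) = (-3 + 1/(3*(1486/227))) - 1*1 = (-3 + (⅓)*(227/1486)) - 1 = (-3 + 227/4458) - 1 = -13147/4458 - 1 = -17605/4458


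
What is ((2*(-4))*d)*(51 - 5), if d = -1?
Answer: 368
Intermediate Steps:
((2*(-4))*d)*(51 - 5) = ((2*(-4))*(-1))*(51 - 5) = -8*(-1)*46 = 8*46 = 368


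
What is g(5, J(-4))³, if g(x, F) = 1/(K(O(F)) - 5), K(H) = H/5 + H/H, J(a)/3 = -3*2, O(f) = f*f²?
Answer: -125/200407030208 ≈ -6.2373e-10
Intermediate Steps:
O(f) = f³
J(a) = -18 (J(a) = 3*(-3*2) = 3*(-6) = -18)
K(H) = 1 + H/5 (K(H) = H*(⅕) + 1 = H/5 + 1 = 1 + H/5)
g(x, F) = 1/(-4 + F³/5) (g(x, F) = 1/((1 + F³/5) - 5) = 1/(-4 + F³/5))
g(5, J(-4))³ = (5/(-20 + (-18)³))³ = (5/(-20 - 5832))³ = (5/(-5852))³ = (5*(-1/5852))³ = (-5/5852)³ = -125/200407030208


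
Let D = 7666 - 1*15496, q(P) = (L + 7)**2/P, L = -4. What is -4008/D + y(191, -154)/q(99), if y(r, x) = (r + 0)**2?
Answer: 523685423/1305 ≈ 4.0129e+5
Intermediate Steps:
q(P) = 9/P (q(P) = (-4 + 7)**2/P = 3**2/P = 9/P)
y(r, x) = r**2
D = -7830 (D = 7666 - 15496 = -7830)
-4008/D + y(191, -154)/q(99) = -4008/(-7830) + 191**2/((9/99)) = -4008*(-1/7830) + 36481/((9*(1/99))) = 668/1305 + 36481/(1/11) = 668/1305 + 36481*11 = 668/1305 + 401291 = 523685423/1305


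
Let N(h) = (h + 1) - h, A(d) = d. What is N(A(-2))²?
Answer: 1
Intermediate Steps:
N(h) = 1 (N(h) = (1 + h) - h = 1)
N(A(-2))² = 1² = 1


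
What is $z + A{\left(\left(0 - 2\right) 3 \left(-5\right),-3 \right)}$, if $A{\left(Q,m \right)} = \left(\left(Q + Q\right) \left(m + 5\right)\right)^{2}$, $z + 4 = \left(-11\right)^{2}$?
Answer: $14517$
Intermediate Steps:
$z = 117$ ($z = -4 + \left(-11\right)^{2} = -4 + 121 = 117$)
$A{\left(Q,m \right)} = 4 Q^{2} \left(5 + m\right)^{2}$ ($A{\left(Q,m \right)} = \left(2 Q \left(5 + m\right)\right)^{2} = 4 Q^{2} \left(5 + m\right)^{2}$)
$z + A{\left(\left(0 - 2\right) 3 \left(-5\right),-3 \right)} = 117 + 4 \left(\left(0 - 2\right) 3 \left(-5\right)\right)^{2} \left(5 - 3\right)^{2} = 117 + 4 \left(\left(0 - 2\right) 3 \left(-5\right)\right)^{2} \cdot 2^{2} = 117 + 4 \left(\left(-2\right) 3 \left(-5\right)\right)^{2} \cdot 4 = 117 + 4 \left(\left(-6\right) \left(-5\right)\right)^{2} \cdot 4 = 117 + 4 \cdot 30^{2} \cdot 4 = 117 + 4 \cdot 900 \cdot 4 = 117 + 14400 = 14517$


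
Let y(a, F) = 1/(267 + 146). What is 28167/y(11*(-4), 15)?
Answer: 11632971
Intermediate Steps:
y(a, F) = 1/413
28167/y(11*(-4), 15) = 28167/(1/413) = 28167*413 = 11632971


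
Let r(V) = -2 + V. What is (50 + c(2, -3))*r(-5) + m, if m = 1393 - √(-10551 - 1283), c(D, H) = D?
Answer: 1029 - I*√11834 ≈ 1029.0 - 108.78*I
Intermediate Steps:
m = 1393 - I*√11834 (m = 1393 - √(-11834) = 1393 - I*√11834 ≈ 1393.0 - 108.78*I)
(50 + c(2, -3))*r(-5) + m = (50 + 2)*(-2 - 5) + (1393 - I*√11834) = 52*(-7) + (1393 - I*√11834) = -364 + (1393 - I*√11834) = 1029 - I*√11834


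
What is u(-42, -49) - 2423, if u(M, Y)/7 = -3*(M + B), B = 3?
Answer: -1604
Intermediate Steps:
u(M, Y) = -63 - 21*M (u(M, Y) = 7*(-3*(M + 3)) = 7*(-3*(3 + M)) = 7*(-9 - 3*M) = -63 - 21*M)
u(-42, -49) - 2423 = (-63 - 21*(-42)) - 2423 = (-63 + 882) - 2423 = 819 - 2423 = -1604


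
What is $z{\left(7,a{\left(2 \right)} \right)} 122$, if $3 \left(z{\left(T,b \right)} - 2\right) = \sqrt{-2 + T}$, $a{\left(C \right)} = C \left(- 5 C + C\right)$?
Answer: $244 + \frac{122 \sqrt{5}}{3} \approx 334.93$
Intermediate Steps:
$a{\left(C \right)} = - 4 C^{2}$ ($a{\left(C \right)} = C \left(- 4 C\right) = - 4 C^{2}$)
$z{\left(T,b \right)} = 2 + \frac{\sqrt{-2 + T}}{3}$
$z{\left(7,a{\left(2 \right)} \right)} 122 = \left(2 + \frac{\sqrt{-2 + 7}}{3}\right) 122 = \left(2 + \frac{\sqrt{5}}{3}\right) 122 = 244 + \frac{122 \sqrt{5}}{3}$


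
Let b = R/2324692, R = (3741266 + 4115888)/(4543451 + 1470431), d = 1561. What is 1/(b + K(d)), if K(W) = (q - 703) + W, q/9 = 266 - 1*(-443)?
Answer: 6990211687172/50602142407366685 ≈ 0.00013814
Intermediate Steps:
q = 6381 (q = 9*(266 - 1*(-443)) = 9*(266 + 443) = 9*709 = 6381)
R = 3928577/3006941 (R = 7857154/6013882 = 7857154*(1/6013882) = 3928577/3006941 ≈ 1.3065)
K(W) = 5678 + W (K(W) = (6381 - 703) + W = 5678 + W)
b = 3928577/6990211687172 (b = (3928577/3006941)/2324692 = (3928577/3006941)*(1/2324692) = 3928577/6990211687172 ≈ 5.6201e-7)
1/(b + K(d)) = 1/(3928577/6990211687172 + (5678 + 1561)) = 1/(3928577/6990211687172 + 7239) = 1/(50602142407366685/6990211687172) = 6990211687172/50602142407366685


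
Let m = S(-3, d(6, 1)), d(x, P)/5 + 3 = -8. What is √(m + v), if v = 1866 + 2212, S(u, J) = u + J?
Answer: 2*√1005 ≈ 63.403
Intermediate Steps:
d(x, P) = -55 (d(x, P) = -15 + 5*(-8) = -15 - 40 = -55)
S(u, J) = J + u
m = -58 (m = -55 - 3 = -58)
v = 4078
√(m + v) = √(-58 + 4078) = √4020 = 2*√1005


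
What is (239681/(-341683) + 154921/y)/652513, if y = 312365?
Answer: -21934083522/69642588705021335 ≈ -3.1495e-7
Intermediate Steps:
(239681/(-341683) + 154921/y)/652513 = (239681/(-341683) + 154921/312365)/652513 = (239681*(-1/341683) + 154921*(1/312365))*(1/652513) = (-239681/341683 + 154921/312365)*(1/652513) = -21934083522/106729810295*1/652513 = -21934083522/69642588705021335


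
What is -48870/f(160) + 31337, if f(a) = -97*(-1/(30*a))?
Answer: -231536311/97 ≈ -2.3870e+6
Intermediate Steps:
f(a) = 97/(30*a) (f(a) = -(-97)/(30*a) = 97/(30*a))
-48870/f(160) + 31337 = -48870/((97/30)/160) + 31337 = -48870/((97/30)*(1/160)) + 31337 = -48870/97/4800 + 31337 = -48870*4800/97 + 31337 = -234576000/97 + 31337 = -231536311/97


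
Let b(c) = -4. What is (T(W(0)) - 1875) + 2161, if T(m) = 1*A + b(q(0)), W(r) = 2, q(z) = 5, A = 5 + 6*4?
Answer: 311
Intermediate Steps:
A = 29 (A = 5 + 24 = 29)
T(m) = 25 (T(m) = 1*29 - 4 = 29 - 4 = 25)
(T(W(0)) - 1875) + 2161 = (25 - 1875) + 2161 = -1850 + 2161 = 311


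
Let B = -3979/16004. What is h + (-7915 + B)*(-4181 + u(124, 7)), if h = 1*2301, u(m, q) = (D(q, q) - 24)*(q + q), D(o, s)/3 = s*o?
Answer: 311532221505/16004 ≈ 1.9466e+7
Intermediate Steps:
D(o, s) = 3*o*s (D(o, s) = 3*(s*o) = 3*(o*s) = 3*o*s)
u(m, q) = 2*q*(-24 + 3*q²) (u(m, q) = (3*q*q - 24)*(q + q) = (3*q² - 24)*(2*q) = (-24 + 3*q²)*(2*q) = 2*q*(-24 + 3*q²))
B = -3979/16004 (B = -3979*1/16004 = -3979/16004 ≈ -0.24863)
h = 2301
h + (-7915 + B)*(-4181 + u(124, 7)) = 2301 + (-7915 - 3979/16004)*(-4181 + 6*7*(-8 + 7²)) = 2301 - 126675639*(-4181 + 6*7*(-8 + 49))/16004 = 2301 - 126675639*(-4181 + 6*7*41)/16004 = 2301 - 126675639*(-4181 + 1722)/16004 = 2301 - 126675639/16004*(-2459) = 2301 + 311495396301/16004 = 311532221505/16004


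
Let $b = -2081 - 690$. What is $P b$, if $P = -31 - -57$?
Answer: $-72046$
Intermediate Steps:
$P = 26$ ($P = -31 + 57 = 26$)
$b = -2771$ ($b = -2081 - 690 = -2771$)
$P b = 26 \left(-2771\right) = -72046$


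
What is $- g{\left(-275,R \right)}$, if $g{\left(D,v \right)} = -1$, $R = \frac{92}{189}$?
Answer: $1$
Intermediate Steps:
$R = \frac{92}{189}$ ($R = 92 \cdot \frac{1}{189} = \frac{92}{189} \approx 0.48677$)
$- g{\left(-275,R \right)} = \left(-1\right) \left(-1\right) = 1$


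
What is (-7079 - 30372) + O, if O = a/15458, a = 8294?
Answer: -289454632/7729 ≈ -37450.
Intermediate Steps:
O = 4147/7729 (O = 8294/15458 = 8294*(1/15458) = 4147/7729 ≈ 0.53655)
(-7079 - 30372) + O = (-7079 - 30372) + 4147/7729 = -37451 + 4147/7729 = -289454632/7729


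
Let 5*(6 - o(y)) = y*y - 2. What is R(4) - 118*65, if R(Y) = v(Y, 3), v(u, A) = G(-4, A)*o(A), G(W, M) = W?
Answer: -38442/5 ≈ -7688.4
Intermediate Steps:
o(y) = 32/5 - y**2/5 (o(y) = 6 - (y*y - 2)/5 = 6 - (y**2 - 2)/5 = 6 - (-2 + y**2)/5 = 6 + (2/5 - y**2/5) = 32/5 - y**2/5)
v(u, A) = -128/5 + 4*A**2/5 (v(u, A) = -4*(32/5 - A**2/5) = -128/5 + 4*A**2/5)
R(Y) = -92/5 (R(Y) = -128/5 + (4/5)*3**2 = -128/5 + (4/5)*9 = -128/5 + 36/5 = -92/5)
R(4) - 118*65 = -92/5 - 118*65 = -92/5 - 7670 = -38442/5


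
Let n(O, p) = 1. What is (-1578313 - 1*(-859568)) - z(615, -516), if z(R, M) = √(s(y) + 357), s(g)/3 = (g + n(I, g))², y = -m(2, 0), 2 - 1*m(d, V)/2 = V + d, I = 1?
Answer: -718745 - 6*√10 ≈ -7.1876e+5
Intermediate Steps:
m(d, V) = 4 - 2*V - 2*d (m(d, V) = 4 - 2*(V + d) = 4 + (-2*V - 2*d) = 4 - 2*V - 2*d)
y = 0 (y = -(4 - 2*0 - 2*2) = -(4 + 0 - 4) = -1*0 = 0)
s(g) = 3*(1 + g)² (s(g) = 3*(g + 1)² = 3*(1 + g)²)
z(R, M) = 6*√10 (z(R, M) = √(3*(1 + 0)² + 357) = √(3*1² + 357) = √(3*1 + 357) = √(3 + 357) = √360 = 6*√10)
(-1578313 - 1*(-859568)) - z(615, -516) = (-1578313 - 1*(-859568)) - 6*√10 = (-1578313 + 859568) - 6*√10 = -718745 - 6*√10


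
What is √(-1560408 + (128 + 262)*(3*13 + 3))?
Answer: 2*I*√386007 ≈ 1242.6*I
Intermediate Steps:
√(-1560408 + (128 + 262)*(3*13 + 3)) = √(-1560408 + 390*(39 + 3)) = √(-1560408 + 390*42) = √(-1560408 + 16380) = √(-1544028) = 2*I*√386007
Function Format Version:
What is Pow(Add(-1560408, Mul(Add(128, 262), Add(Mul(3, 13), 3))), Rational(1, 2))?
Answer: Mul(2, I, Pow(386007, Rational(1, 2))) ≈ Mul(1242.6, I)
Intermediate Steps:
Pow(Add(-1560408, Mul(Add(128, 262), Add(Mul(3, 13), 3))), Rational(1, 2)) = Pow(Add(-1560408, Mul(390, Add(39, 3))), Rational(1, 2)) = Pow(Add(-1560408, Mul(390, 42)), Rational(1, 2)) = Pow(Add(-1560408, 16380), Rational(1, 2)) = Pow(-1544028, Rational(1, 2)) = Mul(2, I, Pow(386007, Rational(1, 2)))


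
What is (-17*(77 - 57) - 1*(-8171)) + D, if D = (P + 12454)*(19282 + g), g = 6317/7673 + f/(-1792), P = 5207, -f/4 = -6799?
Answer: 167108729235923/491072 ≈ 3.4029e+8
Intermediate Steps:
f = 27196 (f = -4*(-6799) = 27196)
g = -49338711/3437504 (g = 6317/7673 + 27196/(-1792) = 6317*(1/7673) + 27196*(-1/1792) = 6317/7673 - 6799/448 = -49338711/3437504 ≈ -14.353)
D = 167104883651091/491072 (D = (5207 + 12454)*(19282 - 49338711/3437504) = 17661*(66232613417/3437504) = 167104883651091/491072 ≈ 3.4029e+8)
(-17*(77 - 57) - 1*(-8171)) + D = (-17*(77 - 57) - 1*(-8171)) + 167104883651091/491072 = (-17*20 + 8171) + 167104883651091/491072 = (-340 + 8171) + 167104883651091/491072 = 7831 + 167104883651091/491072 = 167108729235923/491072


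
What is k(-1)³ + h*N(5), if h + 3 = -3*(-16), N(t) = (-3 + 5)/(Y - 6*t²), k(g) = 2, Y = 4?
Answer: 539/73 ≈ 7.3836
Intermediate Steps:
N(t) = 2/(4 - 6*t²) (N(t) = (-3 + 5)/(4 - 6*t²) = 2/(4 - 6*t²))
h = 45 (h = -3 - 3*(-16) = -3 + 48 = 45)
k(-1)³ + h*N(5) = 2³ + 45*(-1/(-2 + 3*5²)) = 8 + 45*(-1/(-2 + 3*25)) = 8 + 45*(-1/(-2 + 75)) = 8 + 45*(-1/73) = 8 - 45/73 = 539/73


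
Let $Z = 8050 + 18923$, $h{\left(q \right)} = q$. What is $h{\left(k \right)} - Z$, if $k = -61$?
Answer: $-27034$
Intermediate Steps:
$Z = 26973$
$h{\left(k \right)} - Z = -61 - 26973 = -27034$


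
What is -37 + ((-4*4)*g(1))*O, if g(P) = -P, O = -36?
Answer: -613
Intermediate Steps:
-37 + ((-4*4)*g(1))*O = -37 + ((-4*4)*(-1*1))*(-36) = -37 - 16*(-1)*(-36) = -37 + 16*(-36) = -37 - 576 = -613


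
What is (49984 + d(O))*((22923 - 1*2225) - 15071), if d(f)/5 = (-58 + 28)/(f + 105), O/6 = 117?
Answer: 75658650042/269 ≈ 2.8126e+8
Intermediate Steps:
O = 702 (O = 6*117 = 702)
d(f) = -150/(105 + f) (d(f) = 5*((-58 + 28)/(f + 105)) = 5*(-30/(105 + f)) = -150/(105 + f))
(49984 + d(O))*((22923 - 1*2225) - 15071) = (49984 - 150/(105 + 702))*((22923 - 1*2225) - 15071) = (49984 - 150/807)*((22923 - 2225) - 15071) = (49984 - 150*1/807)*(20698 - 15071) = (49984 - 50/269)*5627 = (13445646/269)*5627 = 75658650042/269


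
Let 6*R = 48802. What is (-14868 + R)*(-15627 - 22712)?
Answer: 774562817/3 ≈ 2.5819e+8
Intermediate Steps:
R = 24401/3 (R = (1/6)*48802 = 24401/3 ≈ 8133.7)
(-14868 + R)*(-15627 - 22712) = (-14868 + 24401/3)*(-15627 - 22712) = -20203/3*(-38339) = 774562817/3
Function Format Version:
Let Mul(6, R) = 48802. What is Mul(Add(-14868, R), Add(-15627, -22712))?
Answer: Rational(774562817, 3) ≈ 2.5819e+8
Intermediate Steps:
R = Rational(24401, 3) (R = Mul(Rational(1, 6), 48802) = Rational(24401, 3) ≈ 8133.7)
Mul(Add(-14868, R), Add(-15627, -22712)) = Mul(Add(-14868, Rational(24401, 3)), Add(-15627, -22712)) = Mul(Rational(-20203, 3), -38339) = Rational(774562817, 3)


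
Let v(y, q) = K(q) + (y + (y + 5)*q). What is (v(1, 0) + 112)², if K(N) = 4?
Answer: 13689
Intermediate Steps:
v(y, q) = 4 + y + q*(5 + y) (v(y, q) = 4 + (y + (y + 5)*q) = 4 + (y + (5 + y)*q) = 4 + (y + q*(5 + y)) = 4 + y + q*(5 + y))
(v(1, 0) + 112)² = ((4 + 1 + 5*0 + 0*1) + 112)² = ((4 + 1 + 0 + 0) + 112)² = (5 + 112)² = 117² = 13689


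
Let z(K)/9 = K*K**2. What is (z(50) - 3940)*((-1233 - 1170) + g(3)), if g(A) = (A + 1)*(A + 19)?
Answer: -2595253900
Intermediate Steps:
g(A) = (1 + A)*(19 + A)
z(K) = 9*K**3 (z(K) = 9*(K*K**2) = 9*K**3)
(z(50) - 3940)*((-1233 - 1170) + g(3)) = (9*50**3 - 3940)*((-1233 - 1170) + (19 + 3**2 + 20*3)) = (9*125000 - 3940)*(-2403 + (19 + 9 + 60)) = (1125000 - 3940)*(-2403 + 88) = 1121060*(-2315) = -2595253900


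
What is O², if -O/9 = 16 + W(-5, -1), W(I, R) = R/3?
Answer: 19881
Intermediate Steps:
W(I, R) = R/3 (W(I, R) = R*(⅓) = R/3)
O = -141 (O = -9*(16 + (⅓)*(-1)) = -9*(16 - ⅓) = -9*47/3 = -141)
O² = (-141)² = 19881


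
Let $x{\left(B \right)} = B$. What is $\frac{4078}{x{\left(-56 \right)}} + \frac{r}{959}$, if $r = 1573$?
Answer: $- \frac{273051}{3836} \approx -71.181$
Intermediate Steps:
$\frac{4078}{x{\left(-56 \right)}} + \frac{r}{959} = \frac{4078}{-56} + \frac{1573}{959} = 4078 \left(- \frac{1}{56}\right) + 1573 \cdot \frac{1}{959} = - \frac{2039}{28} + \frac{1573}{959} = - \frac{273051}{3836}$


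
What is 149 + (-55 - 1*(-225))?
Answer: 319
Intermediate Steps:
149 + (-55 - 1*(-225)) = 149 + (-55 + 225) = 149 + 170 = 319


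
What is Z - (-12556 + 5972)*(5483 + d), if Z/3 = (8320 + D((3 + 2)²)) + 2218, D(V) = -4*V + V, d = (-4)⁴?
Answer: 37816965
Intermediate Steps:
d = 256
D(V) = -3*V
Z = 31389 (Z = 3*((8320 - 3*(3 + 2)²) + 2218) = 3*((8320 - 3*5²) + 2218) = 3*((8320 - 3*25) + 2218) = 3*((8320 - 75) + 2218) = 3*(8245 + 2218) = 3*10463 = 31389)
Z - (-12556 + 5972)*(5483 + d) = 31389 - (-12556 + 5972)*(5483 + 256) = 31389 - (-6584)*5739 = 31389 - 1*(-37785576) = 31389 + 37785576 = 37816965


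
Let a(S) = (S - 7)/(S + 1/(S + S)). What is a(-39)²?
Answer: 12873744/9259849 ≈ 1.3903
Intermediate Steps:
a(S) = (-7 + S)/(S + 1/(2*S))
a(-39)² = (2*(-39)*(-7 - 39)/(1 + 2*(-39)²))² = (2*(-39)*(-46)/(1 + 2*1521))² = (2*(-39)*(-46)/(1 + 3042))² = (2*(-39)*(-46)/3043)² = (2*(-39)*(1/3043)*(-46))² = (3588/3043)² = 12873744/9259849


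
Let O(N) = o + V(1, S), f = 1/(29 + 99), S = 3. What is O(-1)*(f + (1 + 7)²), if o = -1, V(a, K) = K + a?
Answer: 24579/128 ≈ 192.02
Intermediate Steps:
f = 1/128 ≈ 0.0078125
O(N) = 3 (O(N) = -1 + (3 + 1) = -1 + 4 = 3)
O(-1)*(f + (1 + 7)²) = 3*(1/128 + (1 + 7)²) = 3*(1/128 + 8²) = 3*(1/128 + 64) = 3*(8193/128) = 24579/128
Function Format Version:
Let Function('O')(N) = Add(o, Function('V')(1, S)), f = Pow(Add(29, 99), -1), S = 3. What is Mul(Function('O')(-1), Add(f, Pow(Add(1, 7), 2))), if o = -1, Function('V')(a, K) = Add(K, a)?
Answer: Rational(24579, 128) ≈ 192.02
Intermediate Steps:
f = Rational(1, 128) (f = Pow(128, -1) = Rational(1, 128) ≈ 0.0078125)
Function('O')(N) = 3 (Function('O')(N) = Add(-1, Add(3, 1)) = Add(-1, 4) = 3)
Mul(Function('O')(-1), Add(f, Pow(Add(1, 7), 2))) = Mul(3, Add(Rational(1, 128), Pow(Add(1, 7), 2))) = Mul(3, Add(Rational(1, 128), Pow(8, 2))) = Mul(3, Add(Rational(1, 128), 64)) = Mul(3, Rational(8193, 128)) = Rational(24579, 128)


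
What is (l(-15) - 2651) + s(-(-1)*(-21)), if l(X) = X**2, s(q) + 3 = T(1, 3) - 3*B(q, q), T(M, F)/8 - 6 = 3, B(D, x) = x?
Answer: -2294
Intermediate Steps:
T(M, F) = 72 (T(M, F) = 48 + 8*3 = 48 + 24 = 72)
s(q) = 69 - 3*q (s(q) = -3 + (72 - 3*q) = 69 - 3*q)
(l(-15) - 2651) + s(-(-1)*(-21)) = ((-15)**2 - 2651) + (69 - (-3)*(-1*(-21))) = (225 - 2651) + (69 - (-3)*21) = -2426 + (69 - 3*(-21)) = -2426 + (69 + 63) = -2426 + 132 = -2294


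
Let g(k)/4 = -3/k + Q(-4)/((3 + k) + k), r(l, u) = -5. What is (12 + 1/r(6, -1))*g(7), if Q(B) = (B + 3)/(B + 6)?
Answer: -12862/595 ≈ -21.617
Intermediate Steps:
Q(B) = (3 + B)/(6 + B)
g(k) = -12/k - 2/(3 + 2*k) (g(k) = 4*(-3/k + ((3 - 4)/(6 - 4))/((3 + k) + k)) = 4*(-3/k + (-1/2)/(3 + 2*k)) = 4*(-3/k + ((½)*(-1))/(3 + 2*k)) = 4*(-3/k - 1/(2*(3 + 2*k))) = -12/k - 2/(3 + 2*k))
(12 + 1/r(6, -1))*g(7) = (12 + 1/(-5))*(2*(-18 - 13*7)/(7*(3 + 2*7))) = (12 - ⅕)*(2*(⅐)*(-18 - 91)/(3 + 14)) = 59*(2*(⅐)*(-109)/17)/5 = 59*(2*(⅐)*(1/17)*(-109))/5 = (59/5)*(-218/119) = -12862/595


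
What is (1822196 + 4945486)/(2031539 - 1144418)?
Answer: 2255894/295707 ≈ 7.6288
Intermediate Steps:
(1822196 + 4945486)/(2031539 - 1144418) = 6767682/887121 = 6767682*(1/887121) = 2255894/295707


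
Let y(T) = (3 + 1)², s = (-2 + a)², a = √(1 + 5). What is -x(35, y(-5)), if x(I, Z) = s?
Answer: -10 + 4*√6 ≈ -0.20204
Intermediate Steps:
a = √6 ≈ 2.4495
s = (-2 + √6)² ≈ 0.20204
y(T) = 16 (y(T) = 4² = 16)
x(I, Z) = (2 - √6)²
-x(35, y(-5)) = -(2 - √6)²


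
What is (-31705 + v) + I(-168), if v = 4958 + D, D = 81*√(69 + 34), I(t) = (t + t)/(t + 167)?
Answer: -26411 + 81*√103 ≈ -25589.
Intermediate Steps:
I(t) = 2*t/(167 + t) (I(t) = (2*t)/(167 + t) = 2*t/(167 + t))
D = 81*√103 ≈ 822.06
v = 4958 + 81*√103 ≈ 5780.1
(-31705 + v) + I(-168) = (-31705 + (4958 + 81*√103)) + 2*(-168)/(167 - 168) = (-26747 + 81*√103) + 2*(-168)/(-1) = (-26747 + 81*√103) + 2*(-168)*(-1) = (-26747 + 81*√103) + 336 = -26411 + 81*√103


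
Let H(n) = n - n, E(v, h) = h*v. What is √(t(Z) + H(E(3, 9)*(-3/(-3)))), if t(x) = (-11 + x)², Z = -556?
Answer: 567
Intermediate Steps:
H(n) = 0
√(t(Z) + H(E(3, 9)*(-3/(-3)))) = √((-11 - 556)² + 0) = √((-567)² + 0) = √(321489 + 0) = √321489 = 567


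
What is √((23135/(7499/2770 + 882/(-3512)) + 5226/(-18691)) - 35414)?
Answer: 200*I*√8100757816519180656997/111647641867 ≈ 161.23*I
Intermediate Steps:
√((23135/(7499/2770 + 882/(-3512)) + 5226/(-18691)) - 35414) = √((23135/(7499*(1/2770) + 882*(-1/3512)) + 5226*(-1/18691)) - 35414) = √((23135/(7499/2770 - 441/1756) - 5226/18691) - 35414) = √((23135/(5973337/2432060) - 5226/18691) - 35414) = √((23135*(2432060/5973337) - 5226/18691) - 35414) = √((56265708100/5973337 - 5226/18691) - 35414) = √(1051631133437938/111647641867 - 35414) = √(-2902258455640000/111647641867) = 200*I*√8100757816519180656997/111647641867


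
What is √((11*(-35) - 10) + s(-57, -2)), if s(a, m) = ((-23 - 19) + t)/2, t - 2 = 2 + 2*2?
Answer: 2*I*√103 ≈ 20.298*I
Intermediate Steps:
t = 8 (t = 2 + (2 + 2*2) = 2 + (2 + 4) = 2 + 6 = 8)
s(a, m) = -17 (s(a, m) = ((-23 - 19) + 8)/2 = (-42 + 8)*(½) = -34*½ = -17)
√((11*(-35) - 10) + s(-57, -2)) = √((11*(-35) - 10) - 17) = √((-385 - 10) - 17) = √(-395 - 17) = √(-412) = 2*I*√103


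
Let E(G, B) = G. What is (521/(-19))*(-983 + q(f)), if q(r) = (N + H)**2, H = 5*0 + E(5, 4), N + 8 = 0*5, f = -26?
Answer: 507454/19 ≈ 26708.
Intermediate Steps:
N = -8 (N = -8 + 0*5 = -8 + 0 = -8)
H = 5 (H = 5*0 + 5 = 0 + 5 = 5)
q(r) = 9 (q(r) = (-8 + 5)**2 = (-3)**2 = 9)
(521/(-19))*(-983 + q(f)) = (521/(-19))*(-983 + 9) = (521*(-1/19))*(-974) = -521/19*(-974) = 507454/19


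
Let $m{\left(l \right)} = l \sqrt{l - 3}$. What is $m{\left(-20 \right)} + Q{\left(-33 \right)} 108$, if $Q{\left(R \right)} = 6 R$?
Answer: $-21384 - 20 i \sqrt{23} \approx -21384.0 - 95.917 i$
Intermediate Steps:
$m{\left(l \right)} = l \sqrt{-3 + l}$
$m{\left(-20 \right)} + Q{\left(-33 \right)} 108 = - 20 \sqrt{-3 - 20} + 6 \left(-33\right) 108 = - 20 \sqrt{-23} - 21384 = - 20 i \sqrt{23} - 21384 = -21384 - 20 i \sqrt{23}$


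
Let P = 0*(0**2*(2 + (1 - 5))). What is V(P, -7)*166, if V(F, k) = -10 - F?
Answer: -1660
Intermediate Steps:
P = 0 (P = 0*(0*(2 - 4)) = 0*(0*(-2)) = 0*0 = 0)
V(P, -7)*166 = (-10 - 1*0)*166 = (-10 + 0)*166 = -10*166 = -1660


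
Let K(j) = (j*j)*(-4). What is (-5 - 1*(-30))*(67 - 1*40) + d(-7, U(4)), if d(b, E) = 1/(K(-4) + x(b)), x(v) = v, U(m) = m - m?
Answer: 47924/71 ≈ 674.99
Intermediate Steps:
U(m) = 0
K(j) = -4*j**2 (K(j) = j**2*(-4) = -4*j**2)
d(b, E) = 1/(-64 + b) (d(b, E) = 1/(-4*(-4)**2 + b) = 1/(-4*16 + b) = 1/(-64 + b))
(-5 - 1*(-30))*(67 - 1*40) + d(-7, U(4)) = (-5 - 1*(-30))*(67 - 1*40) + 1/(-64 - 7) = (-5 + 30)*(67 - 40) + 1/(-71) = 25*27 - 1/71 = 675 - 1/71 = 47924/71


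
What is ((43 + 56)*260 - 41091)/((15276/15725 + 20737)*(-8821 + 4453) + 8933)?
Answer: 241394475/1424284425743 ≈ 0.00016948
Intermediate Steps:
((43 + 56)*260 - 41091)/((15276/15725 + 20737)*(-8821 + 4453) + 8933) = (99*260 - 41091)/((15276*(1/15725) + 20737)*(-4368) + 8933) = (25740 - 41091)/((15276/15725 + 20737)*(-4368) + 8933) = -15351/((326104601/15725)*(-4368) + 8933) = -15351/(-1424424897168/15725 + 8933) = -15351/(-1424284425743/15725) = -15351*(-15725/1424284425743) = 241394475/1424284425743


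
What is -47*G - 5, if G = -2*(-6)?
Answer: -569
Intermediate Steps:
G = 12
-47*G - 5 = -47*12 - 5 = -564 - 5 = -569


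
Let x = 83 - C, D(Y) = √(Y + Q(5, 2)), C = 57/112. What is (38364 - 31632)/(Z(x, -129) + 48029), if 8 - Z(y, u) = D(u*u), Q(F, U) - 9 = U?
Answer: 323385084/2307536717 + 13464*√4163/2307536717 ≈ 0.14052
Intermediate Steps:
C = 57/112 (C = 57*(1/112) = 57/112 ≈ 0.50893)
Q(F, U) = 9 + U
D(Y) = √(11 + Y) (D(Y) = √(Y + (9 + 2)) = √(Y + 11) = √(11 + Y))
x = 9239/112 (x = 83 - 1*57/112 = 83 - 57/112 = 9239/112 ≈ 82.491)
Z(y, u) = 8 - √(11 + u²) (Z(y, u) = 8 - √(11 + u*u) = 8 - √(11 + u²))
(38364 - 31632)/(Z(x, -129) + 48029) = (38364 - 31632)/((8 - √(11 + (-129)²)) + 48029) = 6732/((8 - √(11 + 16641)) + 48029) = 6732/((8 - √16652) + 48029) = 6732/((8 - 2*√4163) + 48029) = 6732/(48037 - 2*√4163)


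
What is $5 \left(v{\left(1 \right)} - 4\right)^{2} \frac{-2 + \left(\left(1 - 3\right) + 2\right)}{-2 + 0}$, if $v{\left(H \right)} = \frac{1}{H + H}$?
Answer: $\frac{245}{4} \approx 61.25$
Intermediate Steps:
$v{\left(H \right)} = \frac{1}{2 H}$
$5 \left(v{\left(1 \right)} - 4\right)^{2} \frac{-2 + \left(\left(1 - 3\right) + 2\right)}{-2 + 0} = 5 \left(\frac{1}{2 \cdot 1} - 4\right)^{2} \frac{-2 + \left(\left(1 - 3\right) + 2\right)}{-2 + 0} = 5 \left(\frac{1}{2} \cdot 1 - 4\right)^{2} \frac{-2 + \left(-2 + 2\right)}{-2} = 5 \left(\frac{1}{2} - 4\right)^{2} \left(-2 + 0\right) \left(- \frac{1}{2}\right) = 5 \left(- \frac{7}{2}\right)^{2} \left(\left(-2\right) \left(- \frac{1}{2}\right)\right) = 5 \cdot \frac{49}{4} \cdot 1 = \frac{245}{4} \cdot 1 = \frac{245}{4}$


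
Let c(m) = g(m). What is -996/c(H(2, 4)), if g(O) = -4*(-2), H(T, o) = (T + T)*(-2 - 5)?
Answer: -249/2 ≈ -124.50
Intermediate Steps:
H(T, o) = -14*T (H(T, o) = (2*T)*(-7) = -14*T)
g(O) = 8 (g(O) = -4*(-2) = 8)
c(m) = 8
-996/c(H(2, 4)) = -996/8 = -996*⅛ = -249/2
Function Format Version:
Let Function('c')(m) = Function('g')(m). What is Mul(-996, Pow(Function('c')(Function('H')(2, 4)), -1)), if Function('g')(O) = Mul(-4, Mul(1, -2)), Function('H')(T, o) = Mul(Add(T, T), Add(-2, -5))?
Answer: Rational(-249, 2) ≈ -124.50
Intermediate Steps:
Function('H')(T, o) = Mul(-14, T) (Function('H')(T, o) = Mul(Mul(2, T), -7) = Mul(-14, T))
Function('g')(O) = 8 (Function('g')(O) = Mul(-4, -2) = 8)
Function('c')(m) = 8
Mul(-996, Pow(Function('c')(Function('H')(2, 4)), -1)) = Mul(-996, Pow(8, -1)) = Mul(-996, Rational(1, 8)) = Rational(-249, 2)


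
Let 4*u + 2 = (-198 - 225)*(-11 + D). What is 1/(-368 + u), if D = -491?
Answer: 1/52718 ≈ 1.8969e-5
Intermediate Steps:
u = 53086 (u = -½ + ((-198 - 225)*(-11 - 491))/4 = -½ + (-423*(-502))/4 = -½ + (¼)*212346 = -½ + 106173/2 = 53086)
1/(-368 + u) = 1/(-368 + 53086) = 1/52718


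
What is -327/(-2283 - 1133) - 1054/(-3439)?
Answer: 4725017/11747624 ≈ 0.40221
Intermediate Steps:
-327/(-2283 - 1133) - 1054/(-3439) = -327/(-3416) - 1054*(-1/3439) = -327*(-1/3416) + 1054/3439 = 327/3416 + 1054/3439 = 4725017/11747624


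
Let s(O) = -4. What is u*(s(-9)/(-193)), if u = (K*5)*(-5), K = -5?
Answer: 500/193 ≈ 2.5907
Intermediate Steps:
u = 125 (u = -5*5*(-5) = -25*(-5) = 125)
u*(s(-9)/(-193)) = 125*(-4/(-193)) = 125*(-4*(-1/193)) = 125*(4/193) = 500/193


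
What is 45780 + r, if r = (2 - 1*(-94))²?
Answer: 54996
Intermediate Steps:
r = 9216 (r = (2 + 94)² = 96² = 9216)
45780 + r = 45780 + 9216 = 54996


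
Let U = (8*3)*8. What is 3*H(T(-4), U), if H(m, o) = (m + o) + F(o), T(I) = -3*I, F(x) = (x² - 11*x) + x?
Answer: 105444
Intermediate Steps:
F(x) = x² - 10*x
U = 192 (U = 24*8 = 192)
H(m, o) = m + o + o*(-10 + o) (H(m, o) = (m + o) + o*(-10 + o) = m + o + o*(-10 + o))
3*H(T(-4), U) = 3*(-3*(-4) + 192 + 192*(-10 + 192)) = 3*(12 + 192 + 192*182) = 3*(12 + 192 + 34944) = 3*35148 = 105444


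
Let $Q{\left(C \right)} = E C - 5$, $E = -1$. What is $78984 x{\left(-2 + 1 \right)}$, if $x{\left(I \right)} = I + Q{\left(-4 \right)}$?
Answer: $-157968$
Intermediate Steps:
$Q{\left(C \right)} = -5 - C$ ($Q{\left(C \right)} = - C - 5 = -5 - C$)
$x{\left(I \right)} = -1 + I$ ($x{\left(I \right)} = I - 1 = -1 + I$)
$78984 x{\left(-2 + 1 \right)} = 78984 \left(-1 + \left(-2 + 1\right)\right) = 78984 \left(-1 - 1\right) = 78984 \left(-2\right) = -157968$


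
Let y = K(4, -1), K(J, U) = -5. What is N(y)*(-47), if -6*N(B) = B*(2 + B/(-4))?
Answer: -3055/24 ≈ -127.29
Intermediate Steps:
y = -5
N(B) = -B*(2 - B/4)/6 (N(B) = -B*(2 + B/(-4))/6 = -B*(2 + B*(-¼))/6 = -B*(2 - B/4)/6)
N(y)*(-47) = ((1/24)*(-5)*(-8 - 5))*(-47) = ((1/24)*(-5)*(-13))*(-47) = (65/24)*(-47) = -3055/24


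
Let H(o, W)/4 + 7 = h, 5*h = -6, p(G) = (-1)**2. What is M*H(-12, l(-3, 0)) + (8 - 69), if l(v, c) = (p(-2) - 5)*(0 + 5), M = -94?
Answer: 15111/5 ≈ 3022.2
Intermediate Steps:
p(G) = 1
h = -6/5 (h = (1/5)*(-6) = -6/5 ≈ -1.2000)
l(v, c) = -20 (l(v, c) = (1 - 5)*(0 + 5) = -4*5 = -20)
H(o, W) = -164/5 (H(o, W) = -28 + 4*(-6/5) = -28 - 24/5 = -164/5)
M*H(-12, l(-3, 0)) + (8 - 69) = -94*(-164/5) + (8 - 69) = 15416/5 - 61 = 15111/5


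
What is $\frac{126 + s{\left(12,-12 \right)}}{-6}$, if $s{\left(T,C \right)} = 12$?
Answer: $-23$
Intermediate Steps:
$\frac{126 + s{\left(12,-12 \right)}}{-6} = \frac{126 + 12}{-6} = \left(- \frac{1}{6}\right) 138 = -23$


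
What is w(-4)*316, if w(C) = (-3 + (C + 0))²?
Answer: 15484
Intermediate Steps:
w(C) = (-3 + C)²
w(-4)*316 = (-3 - 4)²*316 = (-7)²*316 = 49*316 = 15484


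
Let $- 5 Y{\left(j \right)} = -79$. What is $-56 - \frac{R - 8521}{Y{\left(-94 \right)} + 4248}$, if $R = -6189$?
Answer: $- \frac{1120314}{21319} \approx -52.55$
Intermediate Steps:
$Y{\left(j \right)} = \frac{79}{5}$ ($Y{\left(j \right)} = \left(- \frac{1}{5}\right) \left(-79\right) = \frac{79}{5}$)
$-56 - \frac{R - 8521}{Y{\left(-94 \right)} + 4248} = -56 - \frac{-6189 - 8521}{\frac{79}{5} + 4248} = -56 - - \frac{14710}{\frac{21319}{5}} = -56 - \left(-14710\right) \frac{5}{21319} = -56 - - \frac{73550}{21319} = -56 + \frac{73550}{21319} = - \frac{1120314}{21319}$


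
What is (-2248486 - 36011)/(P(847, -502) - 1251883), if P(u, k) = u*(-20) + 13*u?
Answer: 2284497/1257812 ≈ 1.8162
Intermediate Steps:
P(u, k) = -7*u (P(u, k) = -20*u + 13*u = -7*u)
(-2248486 - 36011)/(P(847, -502) - 1251883) = (-2248486 - 36011)/(-7*847 - 1251883) = -2284497/(-5929 - 1251883) = -2284497/(-1257812) = -2284497*(-1/1257812) = 2284497/1257812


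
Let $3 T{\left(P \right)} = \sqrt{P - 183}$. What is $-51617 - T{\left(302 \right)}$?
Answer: $-51617 - \frac{\sqrt{119}}{3} \approx -51621.0$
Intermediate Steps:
$T{\left(P \right)} = \frac{\sqrt{-183 + P}}{3}$ ($T{\left(P \right)} = \frac{\sqrt{P - 183}}{3} = \frac{\sqrt{-183 + P}}{3}$)
$-51617 - T{\left(302 \right)} = -51617 - \frac{\sqrt{-183 + 302}}{3} = -51617 - \frac{\sqrt{119}}{3}$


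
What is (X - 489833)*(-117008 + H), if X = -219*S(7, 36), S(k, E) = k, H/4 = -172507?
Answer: 396550051176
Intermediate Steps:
H = -690028 (H = 4*(-172507) = -690028)
X = -1533 (X = -219*7 = -1533)
(X - 489833)*(-117008 + H) = (-1533 - 489833)*(-117008 - 690028) = -491366*(-807036) = 396550051176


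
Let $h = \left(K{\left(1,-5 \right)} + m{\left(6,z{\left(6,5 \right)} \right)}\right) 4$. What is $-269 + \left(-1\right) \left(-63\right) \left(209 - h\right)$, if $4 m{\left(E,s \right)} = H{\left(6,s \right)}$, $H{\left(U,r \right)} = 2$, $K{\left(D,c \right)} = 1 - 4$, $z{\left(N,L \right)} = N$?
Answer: $13528$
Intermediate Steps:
$K{\left(D,c \right)} = -3$
$m{\left(E,s \right)} = \frac{1}{2}$ ($m{\left(E,s \right)} = \frac{1}{4} \cdot 2 = \frac{1}{2}$)
$h = -10$ ($h = \left(-3 + \frac{1}{2}\right) 4 = \left(- \frac{5}{2}\right) 4 = -10$)
$-269 + \left(-1\right) \left(-63\right) \left(209 - h\right) = -269 + \left(-1\right) \left(-63\right) \left(209 - -10\right) = -269 + 63 \left(209 + 10\right) = -269 + 63 \cdot 219 = -269 + 13797 = 13528$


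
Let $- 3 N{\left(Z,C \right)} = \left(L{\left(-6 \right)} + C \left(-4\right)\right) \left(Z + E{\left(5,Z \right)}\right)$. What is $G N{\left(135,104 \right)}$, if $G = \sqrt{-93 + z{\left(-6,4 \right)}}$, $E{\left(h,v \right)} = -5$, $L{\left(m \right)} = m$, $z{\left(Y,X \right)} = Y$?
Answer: $54860 i \sqrt{11} \approx 1.8195 \cdot 10^{5} i$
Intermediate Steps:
$N{\left(Z,C \right)} = - \frac{\left(-6 - 4 C\right) \left(-5 + Z\right)}{3}$ ($N{\left(Z,C \right)} = - \frac{\left(-6 + C \left(-4\right)\right) \left(Z - 5\right)}{3} = - \frac{\left(-6 - 4 C\right) \left(-5 + Z\right)}{3}$)
$G = 3 i \sqrt{11}$ ($G = \sqrt{-93 - 6} = \sqrt{-99} = 3 i \sqrt{11} \approx 9.9499 i$)
$G N{\left(135,104 \right)} = 3 i \sqrt{11} \left(-10 + 2 \cdot 135 - \frac{2080}{3} + \frac{4}{3} \cdot 104 \cdot 135\right) = 3 i \sqrt{11} \left(-10 + 270 - \frac{2080}{3} + 18720\right) = 3 i \sqrt{11} \cdot \frac{54860}{3} = 54860 i \sqrt{11}$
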